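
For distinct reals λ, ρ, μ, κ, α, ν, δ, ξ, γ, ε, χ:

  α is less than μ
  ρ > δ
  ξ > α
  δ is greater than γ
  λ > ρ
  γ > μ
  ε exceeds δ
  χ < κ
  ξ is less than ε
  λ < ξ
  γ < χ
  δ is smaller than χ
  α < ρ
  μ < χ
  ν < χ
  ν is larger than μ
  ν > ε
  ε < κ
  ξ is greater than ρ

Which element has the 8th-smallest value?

ε

Piecing the relations together gives one ordering: α < μ < γ < δ < ρ < λ < ξ < ε < ν < χ < κ.
The 8th smallest is ε.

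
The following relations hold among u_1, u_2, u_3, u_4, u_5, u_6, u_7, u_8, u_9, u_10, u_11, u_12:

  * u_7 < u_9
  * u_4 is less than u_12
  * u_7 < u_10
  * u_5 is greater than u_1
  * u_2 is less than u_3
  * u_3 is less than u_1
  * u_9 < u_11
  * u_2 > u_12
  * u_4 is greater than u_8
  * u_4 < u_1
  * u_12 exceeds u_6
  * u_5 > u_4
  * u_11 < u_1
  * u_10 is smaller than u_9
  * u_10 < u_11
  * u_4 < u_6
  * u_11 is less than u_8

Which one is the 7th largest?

Chaining the given pairs: u_7 < u_10 < u_9 < u_11 < u_8 < u_4 < u_6 < u_12 < u_2 < u_3 < u_1 < u_5.
The 7th largest is u_4.

u_4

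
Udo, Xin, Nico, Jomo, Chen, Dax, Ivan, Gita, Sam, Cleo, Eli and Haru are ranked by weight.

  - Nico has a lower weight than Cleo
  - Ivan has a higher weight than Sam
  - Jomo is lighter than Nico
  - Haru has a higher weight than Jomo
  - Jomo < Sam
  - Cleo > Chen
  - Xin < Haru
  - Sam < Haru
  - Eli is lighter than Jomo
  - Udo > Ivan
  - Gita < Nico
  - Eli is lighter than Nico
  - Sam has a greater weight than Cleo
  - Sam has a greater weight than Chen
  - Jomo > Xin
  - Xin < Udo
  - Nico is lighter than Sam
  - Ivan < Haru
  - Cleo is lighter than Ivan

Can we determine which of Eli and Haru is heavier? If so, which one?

Eli < Jomo and Jomo < Nico give Eli < Nico.
Then Nico < Cleo extends the chain to Cleo.
With Cleo < Ivan: Eli < Jomo < Nico < Cleo < Ivan.
Then Ivan < Haru extends the chain to Haru.
So Haru is heavier.

Haru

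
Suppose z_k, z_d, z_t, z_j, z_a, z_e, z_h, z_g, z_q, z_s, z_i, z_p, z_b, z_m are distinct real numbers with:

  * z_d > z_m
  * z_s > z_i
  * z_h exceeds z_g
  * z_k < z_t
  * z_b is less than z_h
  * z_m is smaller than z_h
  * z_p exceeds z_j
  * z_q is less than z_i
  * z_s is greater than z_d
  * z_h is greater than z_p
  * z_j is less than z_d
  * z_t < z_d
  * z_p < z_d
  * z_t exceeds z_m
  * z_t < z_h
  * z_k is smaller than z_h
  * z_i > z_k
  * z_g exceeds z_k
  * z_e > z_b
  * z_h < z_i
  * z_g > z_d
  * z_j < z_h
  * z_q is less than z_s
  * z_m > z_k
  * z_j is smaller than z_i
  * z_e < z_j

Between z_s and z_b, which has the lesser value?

z_b

Chaining the given relations: z_b < z_e < z_j < z_p < z_d < z_g < z_h < z_i < z_s.
So z_b < z_s; z_b is the smaller of the two.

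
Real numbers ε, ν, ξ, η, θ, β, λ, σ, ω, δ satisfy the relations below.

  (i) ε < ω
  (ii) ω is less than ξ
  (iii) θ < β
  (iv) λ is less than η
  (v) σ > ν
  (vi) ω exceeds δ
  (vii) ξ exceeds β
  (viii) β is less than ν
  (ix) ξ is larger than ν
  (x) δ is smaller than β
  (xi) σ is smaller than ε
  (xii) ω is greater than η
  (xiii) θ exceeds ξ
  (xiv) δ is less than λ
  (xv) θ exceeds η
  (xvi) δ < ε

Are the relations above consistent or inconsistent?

inconsistent

Chaining the given relations yields θ < β < ν < σ < ε < ω < ξ, so θ < ξ. But one relation states ξ < θ. These cannot both hold.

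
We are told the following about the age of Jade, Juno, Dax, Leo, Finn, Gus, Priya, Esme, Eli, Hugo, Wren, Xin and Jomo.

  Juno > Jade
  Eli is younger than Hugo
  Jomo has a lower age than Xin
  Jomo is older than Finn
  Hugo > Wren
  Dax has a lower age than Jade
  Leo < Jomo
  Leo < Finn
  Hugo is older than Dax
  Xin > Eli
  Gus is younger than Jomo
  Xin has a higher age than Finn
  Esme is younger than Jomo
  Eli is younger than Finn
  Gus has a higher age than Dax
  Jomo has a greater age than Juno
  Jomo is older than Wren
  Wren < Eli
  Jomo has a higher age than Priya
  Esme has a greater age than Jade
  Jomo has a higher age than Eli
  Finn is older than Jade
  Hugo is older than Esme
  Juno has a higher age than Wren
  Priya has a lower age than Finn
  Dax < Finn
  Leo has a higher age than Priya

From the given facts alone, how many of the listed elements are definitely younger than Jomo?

Directly below Jomo: Esme, Wren, Priya, Gus, Eli, Juno, Leo, Finn.
One step further: Dax, Jade (10 so far).
Nothing else is reachable below Jomo; 10 in all.

10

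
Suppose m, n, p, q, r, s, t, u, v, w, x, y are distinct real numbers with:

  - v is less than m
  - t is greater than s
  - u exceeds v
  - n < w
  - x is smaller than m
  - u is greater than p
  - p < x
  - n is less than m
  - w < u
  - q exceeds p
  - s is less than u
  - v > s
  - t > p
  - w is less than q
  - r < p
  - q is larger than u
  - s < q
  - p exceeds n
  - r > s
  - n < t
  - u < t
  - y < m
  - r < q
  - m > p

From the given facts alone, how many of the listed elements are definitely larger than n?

Directly above n: w, p, m, t.
One step further: x, u, q (7 so far).
No other element is forced above n by the given relations, so the count is 7.

7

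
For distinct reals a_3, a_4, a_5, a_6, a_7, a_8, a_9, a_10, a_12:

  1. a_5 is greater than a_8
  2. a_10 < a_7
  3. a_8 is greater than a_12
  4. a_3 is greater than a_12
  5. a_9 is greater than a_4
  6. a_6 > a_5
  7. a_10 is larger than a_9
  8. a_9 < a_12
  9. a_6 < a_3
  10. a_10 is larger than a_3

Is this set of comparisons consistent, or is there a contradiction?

consistent

The single ordering a_4 < a_9 < a_12 < a_8 < a_5 < a_6 < a_3 < a_10 < a_7 satisfies every listed relation, so no contradiction arises.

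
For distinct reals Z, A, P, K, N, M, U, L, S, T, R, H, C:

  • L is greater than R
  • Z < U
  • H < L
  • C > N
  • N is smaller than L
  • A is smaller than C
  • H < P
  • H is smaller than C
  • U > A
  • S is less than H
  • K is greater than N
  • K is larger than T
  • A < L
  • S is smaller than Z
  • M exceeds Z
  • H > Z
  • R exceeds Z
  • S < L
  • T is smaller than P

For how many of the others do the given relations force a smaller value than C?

From C the given relations immediately reach N, H, A.
From those, S, Z — 5 in total.
No other element is forced below C by the given relations, so the count is 5.

5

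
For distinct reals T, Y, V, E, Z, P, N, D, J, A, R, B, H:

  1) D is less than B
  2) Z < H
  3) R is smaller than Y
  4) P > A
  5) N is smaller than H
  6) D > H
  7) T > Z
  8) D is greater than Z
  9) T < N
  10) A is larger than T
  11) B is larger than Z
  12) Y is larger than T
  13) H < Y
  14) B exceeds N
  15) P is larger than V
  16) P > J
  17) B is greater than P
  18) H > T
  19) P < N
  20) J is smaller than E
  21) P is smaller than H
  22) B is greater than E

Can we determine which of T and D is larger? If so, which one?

D

Chaining the given relations: T < A < P < H < D.
So D is larger.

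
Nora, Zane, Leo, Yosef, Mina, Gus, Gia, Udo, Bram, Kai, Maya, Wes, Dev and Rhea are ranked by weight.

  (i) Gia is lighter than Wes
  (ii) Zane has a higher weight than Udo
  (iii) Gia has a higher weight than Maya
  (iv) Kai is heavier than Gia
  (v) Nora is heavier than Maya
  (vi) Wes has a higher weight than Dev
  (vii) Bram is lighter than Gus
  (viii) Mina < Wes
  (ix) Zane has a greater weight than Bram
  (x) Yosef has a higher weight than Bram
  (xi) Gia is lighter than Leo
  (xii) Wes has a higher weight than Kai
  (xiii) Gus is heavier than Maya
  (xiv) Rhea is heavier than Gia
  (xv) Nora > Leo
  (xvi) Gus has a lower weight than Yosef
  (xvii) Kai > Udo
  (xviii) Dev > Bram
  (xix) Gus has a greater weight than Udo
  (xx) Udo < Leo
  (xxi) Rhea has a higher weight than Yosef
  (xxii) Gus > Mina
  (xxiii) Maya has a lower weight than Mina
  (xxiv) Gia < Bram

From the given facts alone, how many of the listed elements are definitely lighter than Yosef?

6

Directly below Yosef: Bram, Gus.
One step further: Maya, Udo, Mina, Gia (6 so far).
Nothing else is reachable below Yosef; 6 in all.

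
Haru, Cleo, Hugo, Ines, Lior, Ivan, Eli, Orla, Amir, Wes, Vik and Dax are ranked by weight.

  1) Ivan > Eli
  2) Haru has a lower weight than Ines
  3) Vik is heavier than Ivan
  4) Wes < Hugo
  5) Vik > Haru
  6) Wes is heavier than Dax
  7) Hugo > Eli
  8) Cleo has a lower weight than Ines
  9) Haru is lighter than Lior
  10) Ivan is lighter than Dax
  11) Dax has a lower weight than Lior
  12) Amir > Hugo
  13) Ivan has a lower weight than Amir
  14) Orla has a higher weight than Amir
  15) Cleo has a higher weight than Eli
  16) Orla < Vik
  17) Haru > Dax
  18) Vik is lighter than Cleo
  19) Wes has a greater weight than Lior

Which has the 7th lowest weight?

Chaining the given pairs: Eli < Ivan < Dax < Haru < Lior < Wes < Hugo < Amir < Orla < Vik < Cleo < Ines.
Counting 7 from the smallest end gives Hugo.

Hugo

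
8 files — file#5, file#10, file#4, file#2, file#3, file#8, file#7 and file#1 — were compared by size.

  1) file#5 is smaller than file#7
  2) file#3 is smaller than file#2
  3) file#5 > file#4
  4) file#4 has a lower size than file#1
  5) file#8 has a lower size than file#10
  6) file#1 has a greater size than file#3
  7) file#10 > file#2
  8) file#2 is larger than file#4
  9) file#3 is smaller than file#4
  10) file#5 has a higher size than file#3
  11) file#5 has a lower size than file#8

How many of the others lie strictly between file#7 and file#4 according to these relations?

The relations place file#4 below file#7. An element lies strictly between them when it is forced above file#4 and also forced below file#7.
Above file#4: {file#2, file#1, file#5, file#8, file#10}. Below file#7: {file#3, file#5}.
Intersection: {file#5} — 1.

1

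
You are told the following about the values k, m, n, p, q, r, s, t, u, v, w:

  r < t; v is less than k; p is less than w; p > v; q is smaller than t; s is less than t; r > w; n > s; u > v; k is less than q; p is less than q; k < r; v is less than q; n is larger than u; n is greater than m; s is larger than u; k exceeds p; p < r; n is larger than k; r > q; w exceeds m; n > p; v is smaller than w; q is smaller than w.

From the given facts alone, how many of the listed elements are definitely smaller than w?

5

The elements the relations force below w are v, p, k, m, q — no chain reaches any other.
That is 5.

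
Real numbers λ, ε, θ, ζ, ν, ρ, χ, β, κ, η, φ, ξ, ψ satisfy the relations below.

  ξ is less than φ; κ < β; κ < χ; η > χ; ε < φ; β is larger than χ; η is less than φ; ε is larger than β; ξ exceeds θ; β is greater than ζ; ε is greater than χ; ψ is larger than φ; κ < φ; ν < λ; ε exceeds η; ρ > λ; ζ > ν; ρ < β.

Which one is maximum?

ψ

ν is not greatest since ν < λ; κ is not greatest since κ < φ; λ is not greatest since λ < ρ; ρ is not greatest since ρ < β; χ is not greatest since χ < ε; ζ is not greatest since ζ < β; η is not greatest since η < φ; θ is not greatest since θ < ξ; β is not greatest since β < ε; ξ is not greatest since ξ < φ; ε is not greatest since ε < φ; φ is not greatest since φ < ψ.
Only ψ has nothing above it, so ψ is the maximum.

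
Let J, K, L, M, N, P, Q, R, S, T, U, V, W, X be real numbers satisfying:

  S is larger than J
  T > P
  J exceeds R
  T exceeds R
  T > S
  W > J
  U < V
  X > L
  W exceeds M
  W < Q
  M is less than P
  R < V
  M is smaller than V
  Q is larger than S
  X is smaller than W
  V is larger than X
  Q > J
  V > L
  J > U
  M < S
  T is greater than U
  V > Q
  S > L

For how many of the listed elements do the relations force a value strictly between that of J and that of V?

3

The relations place J below V. An element lies strictly between them when it is forced above J and also forced below V.
Above J: {W, S, Q, T}. Below V: {R, L, X, M, U, W, S, Q}.
Intersection: {W, S, Q} — 3.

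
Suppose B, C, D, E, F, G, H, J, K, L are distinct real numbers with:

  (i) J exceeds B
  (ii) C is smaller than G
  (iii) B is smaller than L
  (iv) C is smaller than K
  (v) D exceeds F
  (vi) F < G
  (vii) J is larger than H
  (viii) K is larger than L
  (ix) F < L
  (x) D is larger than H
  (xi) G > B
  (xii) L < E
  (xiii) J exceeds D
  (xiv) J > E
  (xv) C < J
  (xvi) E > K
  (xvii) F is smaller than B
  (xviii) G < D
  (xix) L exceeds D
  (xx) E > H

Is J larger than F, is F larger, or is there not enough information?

F < B and B < G give F < G.
Then G < D extends the chain to D.
Then D < L extends the chain to L.
With L < K: F < B < G < D < L < K.
Then K < E extends the chain to E.
With E < J: F < B < G < D < L < K < E < J.
So J is larger.

J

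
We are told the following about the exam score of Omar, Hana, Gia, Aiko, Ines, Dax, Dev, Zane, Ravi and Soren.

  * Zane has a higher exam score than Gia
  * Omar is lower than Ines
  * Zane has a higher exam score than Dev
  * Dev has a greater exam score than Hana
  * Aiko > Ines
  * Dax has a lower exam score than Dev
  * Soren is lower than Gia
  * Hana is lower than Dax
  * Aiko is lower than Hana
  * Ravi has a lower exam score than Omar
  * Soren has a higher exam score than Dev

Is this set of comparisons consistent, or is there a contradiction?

consistent

Every relation is compatible with Ravi < Omar < Ines < Aiko < Hana < Dax < Dev < Soren < Gia < Zane; the set is consistent.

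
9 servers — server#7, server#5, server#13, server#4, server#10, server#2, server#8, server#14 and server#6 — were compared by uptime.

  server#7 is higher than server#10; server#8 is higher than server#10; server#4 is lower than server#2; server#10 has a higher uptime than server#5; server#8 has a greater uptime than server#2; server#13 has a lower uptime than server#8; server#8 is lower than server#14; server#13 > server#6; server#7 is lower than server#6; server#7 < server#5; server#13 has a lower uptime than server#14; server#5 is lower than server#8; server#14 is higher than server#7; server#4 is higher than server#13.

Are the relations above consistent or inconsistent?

inconsistent

We have server#7 < server#5 stated directly, yet also server#5 < server#10 < server#7 by chaining the others — so server#5 < server#7. Contradiction.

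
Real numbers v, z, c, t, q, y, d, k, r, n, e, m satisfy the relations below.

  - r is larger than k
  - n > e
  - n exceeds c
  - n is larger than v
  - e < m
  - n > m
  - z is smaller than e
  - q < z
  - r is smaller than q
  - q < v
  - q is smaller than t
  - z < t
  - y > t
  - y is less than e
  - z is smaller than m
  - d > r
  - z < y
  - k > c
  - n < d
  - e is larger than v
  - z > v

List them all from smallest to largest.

Each adjacent pair is fixed by a given relation: c < k; k < r; r < q; q < v; v < z; z < t; t < y; y < e; e < m; m < n; n < d. Chaining them end to end gives the full order.

c < k < r < q < v < z < t < y < e < m < n < d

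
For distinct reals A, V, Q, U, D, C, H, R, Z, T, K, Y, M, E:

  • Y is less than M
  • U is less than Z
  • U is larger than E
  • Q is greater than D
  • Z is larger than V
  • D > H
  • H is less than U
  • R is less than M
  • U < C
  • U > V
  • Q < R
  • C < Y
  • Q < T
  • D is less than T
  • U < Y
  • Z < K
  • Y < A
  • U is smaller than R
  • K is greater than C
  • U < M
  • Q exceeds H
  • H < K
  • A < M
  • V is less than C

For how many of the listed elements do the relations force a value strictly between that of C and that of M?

Chaining upward from C reaches: Y, A, K.
Chaining downward from M reaches: H, V, E, D, Q, U, Y, A, R.
Strictly between C and M are those in both lists: Y, A — 2 elements.

2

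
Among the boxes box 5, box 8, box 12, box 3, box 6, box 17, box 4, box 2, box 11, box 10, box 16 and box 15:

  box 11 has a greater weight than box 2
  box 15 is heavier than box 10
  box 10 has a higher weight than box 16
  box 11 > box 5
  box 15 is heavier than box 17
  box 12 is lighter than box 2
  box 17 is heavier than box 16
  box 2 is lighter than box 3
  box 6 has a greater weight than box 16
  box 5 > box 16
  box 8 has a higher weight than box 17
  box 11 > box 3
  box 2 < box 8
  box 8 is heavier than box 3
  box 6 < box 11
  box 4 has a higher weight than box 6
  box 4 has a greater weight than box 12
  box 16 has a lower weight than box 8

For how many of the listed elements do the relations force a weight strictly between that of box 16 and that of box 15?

The relations place box 16 below box 15. An element lies strictly between them when it is forced above box 16 and also forced below box 15.
Above box 16: {box 17, box 10, box 5, box 6, box 8, box 11, box 4}. Below box 15: {box 17, box 10}.
Intersection: {box 17, box 10} — 2.

2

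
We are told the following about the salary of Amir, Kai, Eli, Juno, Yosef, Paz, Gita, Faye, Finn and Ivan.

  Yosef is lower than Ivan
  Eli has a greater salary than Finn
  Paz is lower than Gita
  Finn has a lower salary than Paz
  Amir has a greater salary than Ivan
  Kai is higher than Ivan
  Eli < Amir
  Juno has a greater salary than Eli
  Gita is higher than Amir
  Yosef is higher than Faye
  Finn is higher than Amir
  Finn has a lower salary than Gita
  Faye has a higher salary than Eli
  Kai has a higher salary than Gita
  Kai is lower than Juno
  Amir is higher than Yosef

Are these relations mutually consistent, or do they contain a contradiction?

inconsistent

We have Finn < Eli stated directly, yet also Eli < Faye < Yosef < Ivan < Amir < Finn by chaining the others — so Eli < Finn. Contradiction.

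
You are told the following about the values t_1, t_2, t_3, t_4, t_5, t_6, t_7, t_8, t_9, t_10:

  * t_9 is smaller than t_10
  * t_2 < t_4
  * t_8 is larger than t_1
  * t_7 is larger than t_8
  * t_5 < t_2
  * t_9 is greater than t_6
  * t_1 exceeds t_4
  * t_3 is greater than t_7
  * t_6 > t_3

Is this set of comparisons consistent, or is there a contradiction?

The single ordering t_5 < t_2 < t_4 < t_1 < t_8 < t_7 < t_3 < t_6 < t_9 < t_10 satisfies every listed relation, so no contradiction arises.

consistent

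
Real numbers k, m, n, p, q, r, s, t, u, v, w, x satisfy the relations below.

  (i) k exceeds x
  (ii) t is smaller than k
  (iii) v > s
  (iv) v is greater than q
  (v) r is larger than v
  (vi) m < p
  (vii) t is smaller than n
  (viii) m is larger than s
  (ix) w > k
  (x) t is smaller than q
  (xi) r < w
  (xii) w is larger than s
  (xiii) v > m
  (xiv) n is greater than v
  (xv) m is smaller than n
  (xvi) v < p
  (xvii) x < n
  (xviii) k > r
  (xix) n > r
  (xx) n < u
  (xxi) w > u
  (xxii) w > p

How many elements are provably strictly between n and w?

1

Chaining upward from n reaches: u.
Chaining downward from w reaches: x, t, q, s, m, v, r, k, u, p.
Strictly between n and w are those in both lists: u — 1 element.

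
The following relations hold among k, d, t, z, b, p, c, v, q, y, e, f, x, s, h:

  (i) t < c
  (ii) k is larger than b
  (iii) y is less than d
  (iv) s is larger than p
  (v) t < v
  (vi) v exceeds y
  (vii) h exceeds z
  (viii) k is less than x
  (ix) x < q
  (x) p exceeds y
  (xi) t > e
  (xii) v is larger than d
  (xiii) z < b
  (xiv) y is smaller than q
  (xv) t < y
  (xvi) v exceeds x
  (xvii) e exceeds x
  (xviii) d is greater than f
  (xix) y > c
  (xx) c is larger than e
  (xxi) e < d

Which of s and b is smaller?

b

b < k and k < x give b < x.
With x < e: b < k < x < e.
Then e < t extends the chain to t.
With t < c: b < k < x < e < t < c.
With c < y: b < k < x < e < t < c < y.
Then y < p extends the chain to p.
Then p < s extends the chain to s.
So b < s; b is the smaller of the two.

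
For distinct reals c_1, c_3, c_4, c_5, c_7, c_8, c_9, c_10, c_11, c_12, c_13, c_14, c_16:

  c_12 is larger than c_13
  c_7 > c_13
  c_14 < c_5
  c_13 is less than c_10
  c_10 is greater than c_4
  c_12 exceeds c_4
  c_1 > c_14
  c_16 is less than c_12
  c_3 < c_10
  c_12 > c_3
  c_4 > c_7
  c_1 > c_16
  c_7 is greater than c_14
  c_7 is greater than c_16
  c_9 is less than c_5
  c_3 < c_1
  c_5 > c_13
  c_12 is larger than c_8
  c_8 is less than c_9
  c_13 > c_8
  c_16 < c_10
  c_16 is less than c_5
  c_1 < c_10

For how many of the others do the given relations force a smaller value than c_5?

5

Directly below c_5: c_16, c_14, c_13, c_9.
One step further: c_8 (5 so far).
No other element is forced below c_5 by the given relations, so the count is 5.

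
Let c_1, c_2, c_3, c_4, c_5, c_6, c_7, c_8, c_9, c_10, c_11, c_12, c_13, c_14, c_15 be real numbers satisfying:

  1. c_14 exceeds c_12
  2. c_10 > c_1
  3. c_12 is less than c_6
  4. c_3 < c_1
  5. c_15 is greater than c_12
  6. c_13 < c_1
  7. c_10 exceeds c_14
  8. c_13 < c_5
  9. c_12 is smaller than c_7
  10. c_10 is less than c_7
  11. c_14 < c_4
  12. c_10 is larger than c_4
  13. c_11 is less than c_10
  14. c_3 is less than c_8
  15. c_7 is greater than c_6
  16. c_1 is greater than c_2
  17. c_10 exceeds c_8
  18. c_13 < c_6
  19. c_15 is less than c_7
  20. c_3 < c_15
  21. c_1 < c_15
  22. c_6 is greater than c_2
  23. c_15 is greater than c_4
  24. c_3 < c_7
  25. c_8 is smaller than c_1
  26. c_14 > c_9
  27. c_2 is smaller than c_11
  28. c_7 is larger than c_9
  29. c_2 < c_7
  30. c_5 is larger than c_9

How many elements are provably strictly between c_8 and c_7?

3

The relations place c_8 below c_7. An element lies strictly between them when it is forced above c_8 and also forced below c_7.
Above c_8: {c_1, c_10, c_15}. Below c_7: {c_2, c_11, c_12, c_3, c_13, c_9, c_6, c_1, c_14, c_4, c_10, c_15}.
Intersection: {c_1, c_10, c_15} — 3.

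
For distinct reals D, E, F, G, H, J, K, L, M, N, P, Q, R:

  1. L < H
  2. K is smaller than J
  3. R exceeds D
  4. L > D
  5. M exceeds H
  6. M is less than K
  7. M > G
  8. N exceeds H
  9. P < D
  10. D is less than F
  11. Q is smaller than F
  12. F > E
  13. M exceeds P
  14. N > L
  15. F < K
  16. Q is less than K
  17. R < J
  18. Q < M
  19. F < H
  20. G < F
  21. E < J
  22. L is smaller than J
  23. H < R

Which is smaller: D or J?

D < F and F < H give D < H.
With H < M: D < F < H < M.
Then M < K extends the chain to K.
Then K < J extends the chain to J.
So D < J; D is the smaller of the two.

D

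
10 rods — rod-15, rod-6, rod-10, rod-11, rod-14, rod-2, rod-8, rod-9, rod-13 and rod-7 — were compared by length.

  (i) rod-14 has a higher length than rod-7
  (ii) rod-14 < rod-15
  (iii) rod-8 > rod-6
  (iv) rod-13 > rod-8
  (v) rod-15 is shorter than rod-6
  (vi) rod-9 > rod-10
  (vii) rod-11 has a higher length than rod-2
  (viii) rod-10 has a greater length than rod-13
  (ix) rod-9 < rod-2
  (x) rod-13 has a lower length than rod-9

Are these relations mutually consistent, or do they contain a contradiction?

The single ordering rod-7 < rod-14 < rod-15 < rod-6 < rod-8 < rod-13 < rod-10 < rod-9 < rod-2 < rod-11 satisfies every listed relation, so no contradiction arises.

consistent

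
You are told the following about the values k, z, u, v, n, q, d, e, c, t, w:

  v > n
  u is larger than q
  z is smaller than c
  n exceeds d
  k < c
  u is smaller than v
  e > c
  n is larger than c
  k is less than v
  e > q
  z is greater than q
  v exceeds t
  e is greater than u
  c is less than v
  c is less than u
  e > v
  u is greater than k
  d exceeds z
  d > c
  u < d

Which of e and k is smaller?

The relevant relations are k < c; c < u; u < d; d < n; n < v; v < e.
Together: k < c < u < d < n < v < e.
So k < e; k is the smaller of the two.

k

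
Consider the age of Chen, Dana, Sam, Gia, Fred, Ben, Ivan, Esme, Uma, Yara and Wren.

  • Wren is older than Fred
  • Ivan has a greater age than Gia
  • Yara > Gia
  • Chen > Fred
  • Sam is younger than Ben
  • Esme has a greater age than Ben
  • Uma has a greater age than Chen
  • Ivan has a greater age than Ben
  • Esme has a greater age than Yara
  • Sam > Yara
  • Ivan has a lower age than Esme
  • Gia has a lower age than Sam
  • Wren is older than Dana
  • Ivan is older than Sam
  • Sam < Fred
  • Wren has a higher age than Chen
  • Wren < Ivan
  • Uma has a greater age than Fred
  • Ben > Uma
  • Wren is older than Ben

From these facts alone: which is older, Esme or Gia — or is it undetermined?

Esme

The relevant relations are Gia < Yara; Yara < Sam; Sam < Fred; Fred < Chen; Chen < Uma; Uma < Ben; Ben < Ivan; Ivan < Esme.
Chaining these gives Gia < Yara < Sam < Fred < Chen < Uma < Ben < Ivan < Esme.
So Esme is older.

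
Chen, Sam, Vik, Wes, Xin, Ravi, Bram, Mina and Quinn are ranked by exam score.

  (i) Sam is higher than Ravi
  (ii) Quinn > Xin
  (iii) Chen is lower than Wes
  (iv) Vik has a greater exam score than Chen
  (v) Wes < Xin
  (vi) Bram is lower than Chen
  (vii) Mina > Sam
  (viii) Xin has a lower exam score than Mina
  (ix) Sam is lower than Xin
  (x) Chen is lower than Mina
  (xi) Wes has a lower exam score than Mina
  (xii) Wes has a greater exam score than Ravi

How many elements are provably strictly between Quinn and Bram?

The relations place Bram below Quinn. An element lies strictly between them when it is forced above Bram and also forced below Quinn.
Above Bram: {Chen, Wes, Xin, Vik, Mina}. Below Quinn: {Ravi, Chen, Wes, Sam, Xin}.
Intersection: {Chen, Wes, Xin} — 3.

3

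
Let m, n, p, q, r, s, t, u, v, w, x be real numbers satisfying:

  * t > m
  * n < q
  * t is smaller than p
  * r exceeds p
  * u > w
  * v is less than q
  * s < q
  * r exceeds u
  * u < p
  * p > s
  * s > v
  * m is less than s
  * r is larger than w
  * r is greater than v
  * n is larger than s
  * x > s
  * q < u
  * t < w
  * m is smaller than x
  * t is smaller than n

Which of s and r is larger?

Following the relations from s: s < n < q < u < p < r.
So s < r; r is the larger of the two.

r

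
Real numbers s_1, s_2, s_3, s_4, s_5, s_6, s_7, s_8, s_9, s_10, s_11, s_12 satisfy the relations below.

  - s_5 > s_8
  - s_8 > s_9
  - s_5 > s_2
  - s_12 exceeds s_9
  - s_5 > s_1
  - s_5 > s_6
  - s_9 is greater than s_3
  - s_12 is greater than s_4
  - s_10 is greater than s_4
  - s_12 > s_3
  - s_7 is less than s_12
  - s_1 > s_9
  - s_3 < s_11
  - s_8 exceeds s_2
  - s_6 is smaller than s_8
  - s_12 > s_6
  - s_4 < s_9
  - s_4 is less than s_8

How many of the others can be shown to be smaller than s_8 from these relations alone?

5

From s_8 the given relations immediately reach s_2, s_4, s_6, s_9.
From those, s_3 — 5 in total.
Nothing else is reachable below s_8; 5 in all.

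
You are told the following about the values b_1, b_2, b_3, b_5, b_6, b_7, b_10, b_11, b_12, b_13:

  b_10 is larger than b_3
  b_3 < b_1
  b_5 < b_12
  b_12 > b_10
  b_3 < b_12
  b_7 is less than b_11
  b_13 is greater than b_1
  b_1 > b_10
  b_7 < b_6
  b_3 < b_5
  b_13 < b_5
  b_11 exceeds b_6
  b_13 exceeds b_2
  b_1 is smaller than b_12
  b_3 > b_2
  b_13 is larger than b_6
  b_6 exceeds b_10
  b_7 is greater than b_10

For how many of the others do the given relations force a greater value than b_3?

8

Directly above b_3: b_10, b_1, b_5, b_12.
One step further: b_7, b_6, b_13 (7 so far).
One step further: b_11 (8 so far).
Nothing else is reachable above b_3; 8 in all.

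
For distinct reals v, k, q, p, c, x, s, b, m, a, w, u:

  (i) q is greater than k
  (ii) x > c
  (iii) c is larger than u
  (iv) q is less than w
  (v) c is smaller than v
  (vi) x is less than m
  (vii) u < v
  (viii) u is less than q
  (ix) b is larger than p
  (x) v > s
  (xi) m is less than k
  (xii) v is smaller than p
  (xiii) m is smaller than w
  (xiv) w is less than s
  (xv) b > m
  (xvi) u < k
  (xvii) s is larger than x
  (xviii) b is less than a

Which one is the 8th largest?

k

Chaining the given pairs: u < c < x < m < k < q < w < s < v < p < b < a.
Counting 8 from the largest end gives k.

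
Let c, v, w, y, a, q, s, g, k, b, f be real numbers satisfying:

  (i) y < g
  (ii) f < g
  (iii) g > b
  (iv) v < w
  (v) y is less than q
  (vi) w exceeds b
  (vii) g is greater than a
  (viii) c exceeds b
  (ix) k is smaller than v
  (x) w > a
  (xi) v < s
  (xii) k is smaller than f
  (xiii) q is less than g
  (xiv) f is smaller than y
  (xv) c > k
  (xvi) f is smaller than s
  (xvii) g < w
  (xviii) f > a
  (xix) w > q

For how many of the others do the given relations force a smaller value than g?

From g the given relations immediately reach a, b, f, y, q.
From those, k — 6 in total.
Nothing else is reachable below g; 6 in all.

6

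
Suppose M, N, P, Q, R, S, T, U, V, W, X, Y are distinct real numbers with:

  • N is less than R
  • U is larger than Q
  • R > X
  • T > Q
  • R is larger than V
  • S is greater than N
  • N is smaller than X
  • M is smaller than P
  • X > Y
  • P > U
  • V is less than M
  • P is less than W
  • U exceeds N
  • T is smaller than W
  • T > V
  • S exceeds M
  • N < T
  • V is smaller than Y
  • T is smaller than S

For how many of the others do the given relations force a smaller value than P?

The elements the relations force below P are Q, N, V, M, U — no chain reaches any other.
That is 5.

5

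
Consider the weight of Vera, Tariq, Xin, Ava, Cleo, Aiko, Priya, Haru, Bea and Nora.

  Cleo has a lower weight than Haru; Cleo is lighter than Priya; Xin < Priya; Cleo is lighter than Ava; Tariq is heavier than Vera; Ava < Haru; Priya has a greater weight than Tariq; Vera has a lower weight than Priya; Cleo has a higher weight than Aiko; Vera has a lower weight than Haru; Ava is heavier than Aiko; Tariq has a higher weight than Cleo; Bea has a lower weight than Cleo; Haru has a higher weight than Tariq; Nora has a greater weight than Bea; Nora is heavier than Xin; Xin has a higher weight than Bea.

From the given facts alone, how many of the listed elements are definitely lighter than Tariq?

From Tariq the given relations immediately reach Vera, Cleo.
From those, Bea, Aiko — 4 in total.
Nothing else is reachable below Tariq; 4 in all.

4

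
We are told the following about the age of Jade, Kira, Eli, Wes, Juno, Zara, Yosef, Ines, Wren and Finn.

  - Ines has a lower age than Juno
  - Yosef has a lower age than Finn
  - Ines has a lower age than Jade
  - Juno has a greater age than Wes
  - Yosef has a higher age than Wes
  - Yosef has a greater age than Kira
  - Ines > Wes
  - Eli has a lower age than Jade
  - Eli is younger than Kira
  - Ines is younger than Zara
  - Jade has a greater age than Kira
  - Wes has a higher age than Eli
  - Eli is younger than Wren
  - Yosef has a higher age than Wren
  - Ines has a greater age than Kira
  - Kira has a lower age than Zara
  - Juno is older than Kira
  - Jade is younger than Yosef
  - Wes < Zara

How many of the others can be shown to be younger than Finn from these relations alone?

Directly below Finn: Yosef.
One step further: Kira, Wren, Wes, Jade (5 so far).
One step further: Eli, Ines (7 so far).
No other element is forced below Finn by the given relations, so the count is 7.

7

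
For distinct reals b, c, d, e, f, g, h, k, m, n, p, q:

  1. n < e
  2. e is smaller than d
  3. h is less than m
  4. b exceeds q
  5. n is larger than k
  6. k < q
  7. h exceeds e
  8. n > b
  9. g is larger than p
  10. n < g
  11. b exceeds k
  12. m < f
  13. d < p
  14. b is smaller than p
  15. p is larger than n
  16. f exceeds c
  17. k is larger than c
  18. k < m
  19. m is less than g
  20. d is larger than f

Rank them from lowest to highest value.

The consecutive links are each given: c < k; k < q; q < b; b < n; n < e; e < h; h < m; m < f; f < d; d < p; p < g.

c < k < q < b < n < e < h < m < f < d < p < g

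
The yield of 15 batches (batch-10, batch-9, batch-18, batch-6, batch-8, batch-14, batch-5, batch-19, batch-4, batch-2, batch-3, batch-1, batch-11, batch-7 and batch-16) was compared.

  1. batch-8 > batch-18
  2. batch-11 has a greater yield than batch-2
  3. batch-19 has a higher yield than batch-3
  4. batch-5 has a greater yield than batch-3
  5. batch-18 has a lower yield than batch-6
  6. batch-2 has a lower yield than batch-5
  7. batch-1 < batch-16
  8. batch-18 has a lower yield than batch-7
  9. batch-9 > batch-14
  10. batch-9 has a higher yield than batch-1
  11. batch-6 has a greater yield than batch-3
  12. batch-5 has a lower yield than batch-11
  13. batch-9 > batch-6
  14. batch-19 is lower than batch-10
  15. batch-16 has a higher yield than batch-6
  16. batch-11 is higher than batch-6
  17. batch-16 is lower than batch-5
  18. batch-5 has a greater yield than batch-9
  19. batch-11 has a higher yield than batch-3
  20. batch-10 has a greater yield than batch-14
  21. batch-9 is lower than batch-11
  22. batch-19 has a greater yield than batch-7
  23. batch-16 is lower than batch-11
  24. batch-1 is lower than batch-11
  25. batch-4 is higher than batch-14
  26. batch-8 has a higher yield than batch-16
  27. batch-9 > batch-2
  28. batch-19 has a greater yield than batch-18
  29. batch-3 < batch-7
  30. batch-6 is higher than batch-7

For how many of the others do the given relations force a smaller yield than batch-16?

Directly below batch-16: batch-6, batch-1.
One step further: batch-18, batch-3, batch-7 (5 so far).
Nothing else is reachable below batch-16; 5 in all.

5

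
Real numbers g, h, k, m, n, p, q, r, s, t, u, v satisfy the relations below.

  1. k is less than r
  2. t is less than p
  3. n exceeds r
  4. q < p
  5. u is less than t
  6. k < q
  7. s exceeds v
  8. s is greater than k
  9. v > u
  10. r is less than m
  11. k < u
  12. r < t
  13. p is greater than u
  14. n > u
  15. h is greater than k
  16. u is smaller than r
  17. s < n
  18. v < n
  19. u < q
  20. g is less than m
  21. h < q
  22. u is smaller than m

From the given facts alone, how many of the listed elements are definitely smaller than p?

The elements the relations force below p are k, u, h, q, r, t — no chain reaches any other.
That is 6.

6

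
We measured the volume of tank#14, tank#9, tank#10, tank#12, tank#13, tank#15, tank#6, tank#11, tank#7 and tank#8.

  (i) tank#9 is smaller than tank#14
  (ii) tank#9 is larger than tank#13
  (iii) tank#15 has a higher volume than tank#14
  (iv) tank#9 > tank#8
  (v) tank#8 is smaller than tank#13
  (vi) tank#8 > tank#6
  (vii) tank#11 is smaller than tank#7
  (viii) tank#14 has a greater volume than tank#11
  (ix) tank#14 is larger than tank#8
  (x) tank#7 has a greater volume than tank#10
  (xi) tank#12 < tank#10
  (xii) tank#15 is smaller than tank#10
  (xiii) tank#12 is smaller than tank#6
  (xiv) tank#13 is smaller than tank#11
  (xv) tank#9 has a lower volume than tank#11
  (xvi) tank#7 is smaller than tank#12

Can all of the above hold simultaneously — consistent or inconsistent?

inconsistent

Chaining the given relations yields tank#12 < tank#6 < tank#8 < tank#13 < tank#9 < tank#11 < tank#14 < tank#15 < tank#10 < tank#7, so tank#12 < tank#7. But one relation states tank#7 < tank#12. These cannot both hold.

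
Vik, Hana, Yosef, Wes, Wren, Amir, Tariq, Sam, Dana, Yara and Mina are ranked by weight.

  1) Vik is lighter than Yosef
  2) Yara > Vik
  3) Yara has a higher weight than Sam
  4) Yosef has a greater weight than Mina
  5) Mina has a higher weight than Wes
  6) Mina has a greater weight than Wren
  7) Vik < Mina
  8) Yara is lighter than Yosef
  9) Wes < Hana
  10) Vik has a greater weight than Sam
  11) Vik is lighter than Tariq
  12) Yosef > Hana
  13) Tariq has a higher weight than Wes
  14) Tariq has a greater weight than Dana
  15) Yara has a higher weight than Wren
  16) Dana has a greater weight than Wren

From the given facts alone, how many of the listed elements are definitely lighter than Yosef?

The elements the relations force below Yosef are Sam, Wren, Wes, Vik, Mina, Yara, Hana — no chain reaches any other.
That is 7.

7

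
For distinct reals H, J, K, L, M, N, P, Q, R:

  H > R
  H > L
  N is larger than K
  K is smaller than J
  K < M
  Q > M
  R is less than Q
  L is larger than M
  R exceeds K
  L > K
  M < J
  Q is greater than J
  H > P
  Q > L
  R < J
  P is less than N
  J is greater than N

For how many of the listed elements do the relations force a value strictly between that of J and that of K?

3

The relations place K below J. An element lies strictly between them when it is forced above K and also forced below J.
Above K: {M, L, N, R, H, Q}. Below J: {M, P, N, R}.
Intersection: {M, N, R} — 3.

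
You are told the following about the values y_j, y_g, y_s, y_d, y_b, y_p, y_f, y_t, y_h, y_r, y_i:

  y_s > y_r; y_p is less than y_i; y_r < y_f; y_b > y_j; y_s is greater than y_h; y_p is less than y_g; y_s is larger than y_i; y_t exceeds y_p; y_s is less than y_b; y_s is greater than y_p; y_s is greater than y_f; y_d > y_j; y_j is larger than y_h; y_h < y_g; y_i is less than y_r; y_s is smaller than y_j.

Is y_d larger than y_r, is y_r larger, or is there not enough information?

y_d

The relevant relations are y_r < y_f; y_f < y_s; y_s < y_j; y_j < y_d.
Chaining these gives y_r < y_f < y_s < y_j < y_d.
So y_d is larger.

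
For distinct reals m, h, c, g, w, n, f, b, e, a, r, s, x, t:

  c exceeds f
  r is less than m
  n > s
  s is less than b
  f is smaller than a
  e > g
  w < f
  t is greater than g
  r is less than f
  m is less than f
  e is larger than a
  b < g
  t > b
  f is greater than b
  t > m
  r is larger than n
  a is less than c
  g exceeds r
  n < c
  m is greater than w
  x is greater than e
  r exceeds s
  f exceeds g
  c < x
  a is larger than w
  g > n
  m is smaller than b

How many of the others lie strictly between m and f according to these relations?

2

Chaining upward from m reaches: b, g, t, a, c, e, x.
Chaining downward from f reaches: s, n, w, r, b, g.
Strictly between m and f are those in both lists: b, g — 2 elements.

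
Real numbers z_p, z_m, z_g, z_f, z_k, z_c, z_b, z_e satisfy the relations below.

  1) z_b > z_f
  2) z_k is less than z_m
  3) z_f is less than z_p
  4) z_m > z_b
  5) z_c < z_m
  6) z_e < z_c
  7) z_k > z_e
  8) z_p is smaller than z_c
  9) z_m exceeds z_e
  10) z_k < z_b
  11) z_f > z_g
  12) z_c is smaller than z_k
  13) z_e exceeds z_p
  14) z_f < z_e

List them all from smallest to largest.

z_g < z_f < z_p < z_e < z_c < z_k < z_b < z_m

Each adjacent pair is fixed by a given relation: z_g < z_f; z_f < z_p; z_p < z_e; z_e < z_c; z_c < z_k; z_k < z_b; z_b < z_m. Chaining them end to end gives the full order.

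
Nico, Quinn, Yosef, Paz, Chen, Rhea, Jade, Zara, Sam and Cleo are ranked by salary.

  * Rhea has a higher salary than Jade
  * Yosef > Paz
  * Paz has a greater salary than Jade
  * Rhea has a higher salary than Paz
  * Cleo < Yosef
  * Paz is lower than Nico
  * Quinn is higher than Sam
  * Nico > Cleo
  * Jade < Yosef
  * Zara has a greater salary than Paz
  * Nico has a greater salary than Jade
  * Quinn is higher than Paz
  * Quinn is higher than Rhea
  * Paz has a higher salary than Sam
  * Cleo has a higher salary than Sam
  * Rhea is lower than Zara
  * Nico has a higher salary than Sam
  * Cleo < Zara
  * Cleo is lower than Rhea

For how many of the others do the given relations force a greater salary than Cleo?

The elements the relations force above Cleo are Rhea, Quinn, Yosef, Zara, Nico — no chain reaches any other.
That is 5.

5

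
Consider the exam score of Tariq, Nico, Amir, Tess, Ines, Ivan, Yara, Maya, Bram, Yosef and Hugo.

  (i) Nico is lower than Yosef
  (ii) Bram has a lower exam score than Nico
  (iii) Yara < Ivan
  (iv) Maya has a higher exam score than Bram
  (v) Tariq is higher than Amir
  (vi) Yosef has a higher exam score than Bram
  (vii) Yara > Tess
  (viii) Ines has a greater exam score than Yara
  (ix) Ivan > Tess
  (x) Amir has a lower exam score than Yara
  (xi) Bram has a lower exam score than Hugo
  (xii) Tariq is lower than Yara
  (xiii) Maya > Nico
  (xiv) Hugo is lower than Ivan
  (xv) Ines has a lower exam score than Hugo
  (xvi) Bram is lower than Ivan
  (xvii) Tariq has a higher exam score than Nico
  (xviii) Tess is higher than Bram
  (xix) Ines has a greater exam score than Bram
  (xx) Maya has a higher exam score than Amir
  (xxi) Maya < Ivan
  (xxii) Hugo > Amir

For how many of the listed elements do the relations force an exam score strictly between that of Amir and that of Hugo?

3

Chaining upward from Amir reaches: Maya, Tariq, Yara, Ines, Ivan.
Chaining downward from Hugo reaches: Bram, Tess, Nico, Tariq, Yara, Ines.
Strictly between Amir and Hugo are those in both lists: Tariq, Yara, Ines — 3 elements.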